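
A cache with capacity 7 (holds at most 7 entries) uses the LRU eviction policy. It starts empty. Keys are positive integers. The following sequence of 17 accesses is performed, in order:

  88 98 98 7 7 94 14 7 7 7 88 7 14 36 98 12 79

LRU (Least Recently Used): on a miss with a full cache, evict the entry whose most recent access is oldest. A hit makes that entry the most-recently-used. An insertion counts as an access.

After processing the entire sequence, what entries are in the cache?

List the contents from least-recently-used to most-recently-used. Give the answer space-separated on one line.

LRU simulation (capacity=7):
  1. access 88: MISS. Cache (LRU->MRU): [88]
  2. access 98: MISS. Cache (LRU->MRU): [88 98]
  3. access 98: HIT. Cache (LRU->MRU): [88 98]
  4. access 7: MISS. Cache (LRU->MRU): [88 98 7]
  5. access 7: HIT. Cache (LRU->MRU): [88 98 7]
  6. access 94: MISS. Cache (LRU->MRU): [88 98 7 94]
  7. access 14: MISS. Cache (LRU->MRU): [88 98 7 94 14]
  8. access 7: HIT. Cache (LRU->MRU): [88 98 94 14 7]
  9. access 7: HIT. Cache (LRU->MRU): [88 98 94 14 7]
  10. access 7: HIT. Cache (LRU->MRU): [88 98 94 14 7]
  11. access 88: HIT. Cache (LRU->MRU): [98 94 14 7 88]
  12. access 7: HIT. Cache (LRU->MRU): [98 94 14 88 7]
  13. access 14: HIT. Cache (LRU->MRU): [98 94 88 7 14]
  14. access 36: MISS. Cache (LRU->MRU): [98 94 88 7 14 36]
  15. access 98: HIT. Cache (LRU->MRU): [94 88 7 14 36 98]
  16. access 12: MISS. Cache (LRU->MRU): [94 88 7 14 36 98 12]
  17. access 79: MISS, evict 94. Cache (LRU->MRU): [88 7 14 36 98 12 79]
Total: 9 hits, 8 misses, 1 evictions

Answer: 88 7 14 36 98 12 79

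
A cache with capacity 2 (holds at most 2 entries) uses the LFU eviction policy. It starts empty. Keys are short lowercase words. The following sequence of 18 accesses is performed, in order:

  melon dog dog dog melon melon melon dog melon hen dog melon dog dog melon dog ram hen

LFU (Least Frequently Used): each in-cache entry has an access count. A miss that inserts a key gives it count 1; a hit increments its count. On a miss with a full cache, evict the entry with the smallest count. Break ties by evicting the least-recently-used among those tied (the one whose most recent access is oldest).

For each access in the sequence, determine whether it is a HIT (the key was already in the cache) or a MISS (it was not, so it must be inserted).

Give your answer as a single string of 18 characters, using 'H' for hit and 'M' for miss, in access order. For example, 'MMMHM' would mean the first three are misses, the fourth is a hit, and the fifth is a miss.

LFU simulation (capacity=2):
  1. access melon: MISS. Cache: [melon(c=1)]
  2. access dog: MISS. Cache: [melon(c=1) dog(c=1)]
  3. access dog: HIT, count now 2. Cache: [melon(c=1) dog(c=2)]
  4. access dog: HIT, count now 3. Cache: [melon(c=1) dog(c=3)]
  5. access melon: HIT, count now 2. Cache: [melon(c=2) dog(c=3)]
  6. access melon: HIT, count now 3. Cache: [dog(c=3) melon(c=3)]
  7. access melon: HIT, count now 4. Cache: [dog(c=3) melon(c=4)]
  8. access dog: HIT, count now 4. Cache: [melon(c=4) dog(c=4)]
  9. access melon: HIT, count now 5. Cache: [dog(c=4) melon(c=5)]
  10. access hen: MISS, evict dog(c=4). Cache: [hen(c=1) melon(c=5)]
  11. access dog: MISS, evict hen(c=1). Cache: [dog(c=1) melon(c=5)]
  12. access melon: HIT, count now 6. Cache: [dog(c=1) melon(c=6)]
  13. access dog: HIT, count now 2. Cache: [dog(c=2) melon(c=6)]
  14. access dog: HIT, count now 3. Cache: [dog(c=3) melon(c=6)]
  15. access melon: HIT, count now 7. Cache: [dog(c=3) melon(c=7)]
  16. access dog: HIT, count now 4. Cache: [dog(c=4) melon(c=7)]
  17. access ram: MISS, evict dog(c=4). Cache: [ram(c=1) melon(c=7)]
  18. access hen: MISS, evict ram(c=1). Cache: [hen(c=1) melon(c=7)]
Total: 12 hits, 6 misses, 4 evictions

Answer: MMHHHHHHHMMHHHHHMM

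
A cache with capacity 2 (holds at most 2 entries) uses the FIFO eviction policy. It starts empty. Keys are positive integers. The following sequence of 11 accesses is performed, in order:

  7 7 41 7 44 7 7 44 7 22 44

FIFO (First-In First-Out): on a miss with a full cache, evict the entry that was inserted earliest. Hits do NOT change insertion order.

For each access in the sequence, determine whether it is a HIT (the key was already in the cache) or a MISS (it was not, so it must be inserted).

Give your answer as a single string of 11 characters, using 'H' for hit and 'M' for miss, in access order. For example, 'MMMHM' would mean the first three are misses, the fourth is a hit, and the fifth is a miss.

Answer: MHMHMMHHHMM

Derivation:
FIFO simulation (capacity=2):
  1. access 7: MISS. Cache (old->new): [7]
  2. access 7: HIT. Cache (old->new): [7]
  3. access 41: MISS. Cache (old->new): [7 41]
  4. access 7: HIT. Cache (old->new): [7 41]
  5. access 44: MISS, evict 7. Cache (old->new): [41 44]
  6. access 7: MISS, evict 41. Cache (old->new): [44 7]
  7. access 7: HIT. Cache (old->new): [44 7]
  8. access 44: HIT. Cache (old->new): [44 7]
  9. access 7: HIT. Cache (old->new): [44 7]
  10. access 22: MISS, evict 44. Cache (old->new): [7 22]
  11. access 44: MISS, evict 7. Cache (old->new): [22 44]
Total: 5 hits, 6 misses, 4 evictions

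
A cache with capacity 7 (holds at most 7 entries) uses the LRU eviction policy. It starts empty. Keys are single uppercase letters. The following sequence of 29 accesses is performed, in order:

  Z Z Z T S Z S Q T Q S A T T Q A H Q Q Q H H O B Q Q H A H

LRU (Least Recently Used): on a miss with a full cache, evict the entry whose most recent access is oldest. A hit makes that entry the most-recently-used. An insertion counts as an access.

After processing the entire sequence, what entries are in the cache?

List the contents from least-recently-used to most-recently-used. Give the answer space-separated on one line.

LRU simulation (capacity=7):
  1. access Z: MISS. Cache (LRU->MRU): [Z]
  2. access Z: HIT. Cache (LRU->MRU): [Z]
  3. access Z: HIT. Cache (LRU->MRU): [Z]
  4. access T: MISS. Cache (LRU->MRU): [Z T]
  5. access S: MISS. Cache (LRU->MRU): [Z T S]
  6. access Z: HIT. Cache (LRU->MRU): [T S Z]
  7. access S: HIT. Cache (LRU->MRU): [T Z S]
  8. access Q: MISS. Cache (LRU->MRU): [T Z S Q]
  9. access T: HIT. Cache (LRU->MRU): [Z S Q T]
  10. access Q: HIT. Cache (LRU->MRU): [Z S T Q]
  11. access S: HIT. Cache (LRU->MRU): [Z T Q S]
  12. access A: MISS. Cache (LRU->MRU): [Z T Q S A]
  13. access T: HIT. Cache (LRU->MRU): [Z Q S A T]
  14. access T: HIT. Cache (LRU->MRU): [Z Q S A T]
  15. access Q: HIT. Cache (LRU->MRU): [Z S A T Q]
  16. access A: HIT. Cache (LRU->MRU): [Z S T Q A]
  17. access H: MISS. Cache (LRU->MRU): [Z S T Q A H]
  18. access Q: HIT. Cache (LRU->MRU): [Z S T A H Q]
  19. access Q: HIT. Cache (LRU->MRU): [Z S T A H Q]
  20. access Q: HIT. Cache (LRU->MRU): [Z S T A H Q]
  21. access H: HIT. Cache (LRU->MRU): [Z S T A Q H]
  22. access H: HIT. Cache (LRU->MRU): [Z S T A Q H]
  23. access O: MISS. Cache (LRU->MRU): [Z S T A Q H O]
  24. access B: MISS, evict Z. Cache (LRU->MRU): [S T A Q H O B]
  25. access Q: HIT. Cache (LRU->MRU): [S T A H O B Q]
  26. access Q: HIT. Cache (LRU->MRU): [S T A H O B Q]
  27. access H: HIT. Cache (LRU->MRU): [S T A O B Q H]
  28. access A: HIT. Cache (LRU->MRU): [S T O B Q H A]
  29. access H: HIT. Cache (LRU->MRU): [S T O B Q A H]
Total: 21 hits, 8 misses, 1 evictions

Answer: S T O B Q A H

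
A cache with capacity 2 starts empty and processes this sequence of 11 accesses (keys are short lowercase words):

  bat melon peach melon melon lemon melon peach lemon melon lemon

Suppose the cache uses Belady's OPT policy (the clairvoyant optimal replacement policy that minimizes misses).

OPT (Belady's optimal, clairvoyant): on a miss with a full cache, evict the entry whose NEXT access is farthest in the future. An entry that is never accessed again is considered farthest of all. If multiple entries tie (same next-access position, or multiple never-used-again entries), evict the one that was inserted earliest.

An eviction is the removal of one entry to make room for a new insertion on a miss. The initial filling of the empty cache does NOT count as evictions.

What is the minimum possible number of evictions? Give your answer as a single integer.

Answer: 4

Derivation:
OPT (Belady) simulation (capacity=2):
  1. access bat: MISS. Cache: [bat]
  2. access melon: MISS. Cache: [bat melon]
  3. access peach: MISS, evict bat (next use: never). Cache: [melon peach]
  4. access melon: HIT. Next use of melon: step 5. Cache: [melon peach]
  5. access melon: HIT. Next use of melon: step 7. Cache: [melon peach]
  6. access lemon: MISS, evict peach (next use: step 8). Cache: [melon lemon]
  7. access melon: HIT. Next use of melon: step 10. Cache: [melon lemon]
  8. access peach: MISS, evict melon (next use: step 10). Cache: [lemon peach]
  9. access lemon: HIT. Next use of lemon: step 11. Cache: [lemon peach]
  10. access melon: MISS, evict peach (next use: never). Cache: [lemon melon]
  11. access lemon: HIT. Next use of lemon: never. Cache: [lemon melon]
Total: 5 hits, 6 misses, 4 evictions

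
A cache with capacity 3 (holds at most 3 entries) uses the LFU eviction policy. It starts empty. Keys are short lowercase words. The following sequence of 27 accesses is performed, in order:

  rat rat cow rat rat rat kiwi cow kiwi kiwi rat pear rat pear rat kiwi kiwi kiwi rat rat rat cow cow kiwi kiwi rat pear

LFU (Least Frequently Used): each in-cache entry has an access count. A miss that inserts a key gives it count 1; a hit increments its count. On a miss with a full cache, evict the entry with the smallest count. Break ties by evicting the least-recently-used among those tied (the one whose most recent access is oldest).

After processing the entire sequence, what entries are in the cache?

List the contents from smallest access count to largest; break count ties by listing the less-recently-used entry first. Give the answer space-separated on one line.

LFU simulation (capacity=3):
  1. access rat: MISS. Cache: [rat(c=1)]
  2. access rat: HIT, count now 2. Cache: [rat(c=2)]
  3. access cow: MISS. Cache: [cow(c=1) rat(c=2)]
  4. access rat: HIT, count now 3. Cache: [cow(c=1) rat(c=3)]
  5. access rat: HIT, count now 4. Cache: [cow(c=1) rat(c=4)]
  6. access rat: HIT, count now 5. Cache: [cow(c=1) rat(c=5)]
  7. access kiwi: MISS. Cache: [cow(c=1) kiwi(c=1) rat(c=5)]
  8. access cow: HIT, count now 2. Cache: [kiwi(c=1) cow(c=2) rat(c=5)]
  9. access kiwi: HIT, count now 2. Cache: [cow(c=2) kiwi(c=2) rat(c=5)]
  10. access kiwi: HIT, count now 3. Cache: [cow(c=2) kiwi(c=3) rat(c=5)]
  11. access rat: HIT, count now 6. Cache: [cow(c=2) kiwi(c=3) rat(c=6)]
  12. access pear: MISS, evict cow(c=2). Cache: [pear(c=1) kiwi(c=3) rat(c=6)]
  13. access rat: HIT, count now 7. Cache: [pear(c=1) kiwi(c=3) rat(c=7)]
  14. access pear: HIT, count now 2. Cache: [pear(c=2) kiwi(c=3) rat(c=7)]
  15. access rat: HIT, count now 8. Cache: [pear(c=2) kiwi(c=3) rat(c=8)]
  16. access kiwi: HIT, count now 4. Cache: [pear(c=2) kiwi(c=4) rat(c=8)]
  17. access kiwi: HIT, count now 5. Cache: [pear(c=2) kiwi(c=5) rat(c=8)]
  18. access kiwi: HIT, count now 6. Cache: [pear(c=2) kiwi(c=6) rat(c=8)]
  19. access rat: HIT, count now 9. Cache: [pear(c=2) kiwi(c=6) rat(c=9)]
  20. access rat: HIT, count now 10. Cache: [pear(c=2) kiwi(c=6) rat(c=10)]
  21. access rat: HIT, count now 11. Cache: [pear(c=2) kiwi(c=6) rat(c=11)]
  22. access cow: MISS, evict pear(c=2). Cache: [cow(c=1) kiwi(c=6) rat(c=11)]
  23. access cow: HIT, count now 2. Cache: [cow(c=2) kiwi(c=6) rat(c=11)]
  24. access kiwi: HIT, count now 7. Cache: [cow(c=2) kiwi(c=7) rat(c=11)]
  25. access kiwi: HIT, count now 8. Cache: [cow(c=2) kiwi(c=8) rat(c=11)]
  26. access rat: HIT, count now 12. Cache: [cow(c=2) kiwi(c=8) rat(c=12)]
  27. access pear: MISS, evict cow(c=2). Cache: [pear(c=1) kiwi(c=8) rat(c=12)]
Total: 21 hits, 6 misses, 3 evictions

Answer: pear kiwi rat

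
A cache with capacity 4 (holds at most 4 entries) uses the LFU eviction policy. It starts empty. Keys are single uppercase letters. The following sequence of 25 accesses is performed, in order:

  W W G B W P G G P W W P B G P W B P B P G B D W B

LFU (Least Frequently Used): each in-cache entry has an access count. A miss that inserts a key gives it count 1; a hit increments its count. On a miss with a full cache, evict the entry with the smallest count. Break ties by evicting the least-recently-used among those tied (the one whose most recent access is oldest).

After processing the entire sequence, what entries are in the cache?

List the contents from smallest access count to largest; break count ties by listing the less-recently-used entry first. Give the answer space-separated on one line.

Answer: D P B W

Derivation:
LFU simulation (capacity=4):
  1. access W: MISS. Cache: [W(c=1)]
  2. access W: HIT, count now 2. Cache: [W(c=2)]
  3. access G: MISS. Cache: [G(c=1) W(c=2)]
  4. access B: MISS. Cache: [G(c=1) B(c=1) W(c=2)]
  5. access W: HIT, count now 3. Cache: [G(c=1) B(c=1) W(c=3)]
  6. access P: MISS. Cache: [G(c=1) B(c=1) P(c=1) W(c=3)]
  7. access G: HIT, count now 2. Cache: [B(c=1) P(c=1) G(c=2) W(c=3)]
  8. access G: HIT, count now 3. Cache: [B(c=1) P(c=1) W(c=3) G(c=3)]
  9. access P: HIT, count now 2. Cache: [B(c=1) P(c=2) W(c=3) G(c=3)]
  10. access W: HIT, count now 4. Cache: [B(c=1) P(c=2) G(c=3) W(c=4)]
  11. access W: HIT, count now 5. Cache: [B(c=1) P(c=2) G(c=3) W(c=5)]
  12. access P: HIT, count now 3. Cache: [B(c=1) G(c=3) P(c=3) W(c=5)]
  13. access B: HIT, count now 2. Cache: [B(c=2) G(c=3) P(c=3) W(c=5)]
  14. access G: HIT, count now 4. Cache: [B(c=2) P(c=3) G(c=4) W(c=5)]
  15. access P: HIT, count now 4. Cache: [B(c=2) G(c=4) P(c=4) W(c=5)]
  16. access W: HIT, count now 6. Cache: [B(c=2) G(c=4) P(c=4) W(c=6)]
  17. access B: HIT, count now 3. Cache: [B(c=3) G(c=4) P(c=4) W(c=6)]
  18. access P: HIT, count now 5. Cache: [B(c=3) G(c=4) P(c=5) W(c=6)]
  19. access B: HIT, count now 4. Cache: [G(c=4) B(c=4) P(c=5) W(c=6)]
  20. access P: HIT, count now 6. Cache: [G(c=4) B(c=4) W(c=6) P(c=6)]
  21. access G: HIT, count now 5. Cache: [B(c=4) G(c=5) W(c=6) P(c=6)]
  22. access B: HIT, count now 5. Cache: [G(c=5) B(c=5) W(c=6) P(c=6)]
  23. access D: MISS, evict G(c=5). Cache: [D(c=1) B(c=5) W(c=6) P(c=6)]
  24. access W: HIT, count now 7. Cache: [D(c=1) B(c=5) P(c=6) W(c=7)]
  25. access B: HIT, count now 6. Cache: [D(c=1) P(c=6) B(c=6) W(c=7)]
Total: 20 hits, 5 misses, 1 evictions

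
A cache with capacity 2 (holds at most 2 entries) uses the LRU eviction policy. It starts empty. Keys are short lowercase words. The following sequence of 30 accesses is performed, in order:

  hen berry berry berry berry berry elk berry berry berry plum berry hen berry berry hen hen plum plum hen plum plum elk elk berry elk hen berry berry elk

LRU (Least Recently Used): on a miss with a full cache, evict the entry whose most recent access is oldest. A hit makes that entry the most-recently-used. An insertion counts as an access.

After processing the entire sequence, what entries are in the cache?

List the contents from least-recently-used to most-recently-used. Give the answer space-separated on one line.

Answer: berry elk

Derivation:
LRU simulation (capacity=2):
  1. access hen: MISS. Cache (LRU->MRU): [hen]
  2. access berry: MISS. Cache (LRU->MRU): [hen berry]
  3. access berry: HIT. Cache (LRU->MRU): [hen berry]
  4. access berry: HIT. Cache (LRU->MRU): [hen berry]
  5. access berry: HIT. Cache (LRU->MRU): [hen berry]
  6. access berry: HIT. Cache (LRU->MRU): [hen berry]
  7. access elk: MISS, evict hen. Cache (LRU->MRU): [berry elk]
  8. access berry: HIT. Cache (LRU->MRU): [elk berry]
  9. access berry: HIT. Cache (LRU->MRU): [elk berry]
  10. access berry: HIT. Cache (LRU->MRU): [elk berry]
  11. access plum: MISS, evict elk. Cache (LRU->MRU): [berry plum]
  12. access berry: HIT. Cache (LRU->MRU): [plum berry]
  13. access hen: MISS, evict plum. Cache (LRU->MRU): [berry hen]
  14. access berry: HIT. Cache (LRU->MRU): [hen berry]
  15. access berry: HIT. Cache (LRU->MRU): [hen berry]
  16. access hen: HIT. Cache (LRU->MRU): [berry hen]
  17. access hen: HIT. Cache (LRU->MRU): [berry hen]
  18. access plum: MISS, evict berry. Cache (LRU->MRU): [hen plum]
  19. access plum: HIT. Cache (LRU->MRU): [hen plum]
  20. access hen: HIT. Cache (LRU->MRU): [plum hen]
  21. access plum: HIT. Cache (LRU->MRU): [hen plum]
  22. access plum: HIT. Cache (LRU->MRU): [hen plum]
  23. access elk: MISS, evict hen. Cache (LRU->MRU): [plum elk]
  24. access elk: HIT. Cache (LRU->MRU): [plum elk]
  25. access berry: MISS, evict plum. Cache (LRU->MRU): [elk berry]
  26. access elk: HIT. Cache (LRU->MRU): [berry elk]
  27. access hen: MISS, evict berry. Cache (LRU->MRU): [elk hen]
  28. access berry: MISS, evict elk. Cache (LRU->MRU): [hen berry]
  29. access berry: HIT. Cache (LRU->MRU): [hen berry]
  30. access elk: MISS, evict hen. Cache (LRU->MRU): [berry elk]
Total: 19 hits, 11 misses, 9 evictions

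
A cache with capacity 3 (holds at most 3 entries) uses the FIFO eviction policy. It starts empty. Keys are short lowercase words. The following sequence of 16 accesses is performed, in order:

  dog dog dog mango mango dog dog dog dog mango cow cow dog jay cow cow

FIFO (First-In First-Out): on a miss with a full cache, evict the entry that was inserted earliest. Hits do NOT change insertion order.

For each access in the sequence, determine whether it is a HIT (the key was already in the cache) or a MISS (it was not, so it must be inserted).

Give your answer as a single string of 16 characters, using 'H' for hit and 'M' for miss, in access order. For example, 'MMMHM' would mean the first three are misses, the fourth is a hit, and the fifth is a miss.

Answer: MHHMHHHHHHMHHMHH

Derivation:
FIFO simulation (capacity=3):
  1. access dog: MISS. Cache (old->new): [dog]
  2. access dog: HIT. Cache (old->new): [dog]
  3. access dog: HIT. Cache (old->new): [dog]
  4. access mango: MISS. Cache (old->new): [dog mango]
  5. access mango: HIT. Cache (old->new): [dog mango]
  6. access dog: HIT. Cache (old->new): [dog mango]
  7. access dog: HIT. Cache (old->new): [dog mango]
  8. access dog: HIT. Cache (old->new): [dog mango]
  9. access dog: HIT. Cache (old->new): [dog mango]
  10. access mango: HIT. Cache (old->new): [dog mango]
  11. access cow: MISS. Cache (old->new): [dog mango cow]
  12. access cow: HIT. Cache (old->new): [dog mango cow]
  13. access dog: HIT. Cache (old->new): [dog mango cow]
  14. access jay: MISS, evict dog. Cache (old->new): [mango cow jay]
  15. access cow: HIT. Cache (old->new): [mango cow jay]
  16. access cow: HIT. Cache (old->new): [mango cow jay]
Total: 12 hits, 4 misses, 1 evictions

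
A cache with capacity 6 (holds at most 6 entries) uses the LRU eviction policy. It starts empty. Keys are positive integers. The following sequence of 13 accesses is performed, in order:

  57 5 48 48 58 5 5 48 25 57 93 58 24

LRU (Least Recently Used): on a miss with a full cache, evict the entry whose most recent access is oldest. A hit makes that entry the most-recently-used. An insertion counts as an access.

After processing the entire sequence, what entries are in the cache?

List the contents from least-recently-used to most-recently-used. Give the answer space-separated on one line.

Answer: 48 25 57 93 58 24

Derivation:
LRU simulation (capacity=6):
  1. access 57: MISS. Cache (LRU->MRU): [57]
  2. access 5: MISS. Cache (LRU->MRU): [57 5]
  3. access 48: MISS. Cache (LRU->MRU): [57 5 48]
  4. access 48: HIT. Cache (LRU->MRU): [57 5 48]
  5. access 58: MISS. Cache (LRU->MRU): [57 5 48 58]
  6. access 5: HIT. Cache (LRU->MRU): [57 48 58 5]
  7. access 5: HIT. Cache (LRU->MRU): [57 48 58 5]
  8. access 48: HIT. Cache (LRU->MRU): [57 58 5 48]
  9. access 25: MISS. Cache (LRU->MRU): [57 58 5 48 25]
  10. access 57: HIT. Cache (LRU->MRU): [58 5 48 25 57]
  11. access 93: MISS. Cache (LRU->MRU): [58 5 48 25 57 93]
  12. access 58: HIT. Cache (LRU->MRU): [5 48 25 57 93 58]
  13. access 24: MISS, evict 5. Cache (LRU->MRU): [48 25 57 93 58 24]
Total: 6 hits, 7 misses, 1 evictions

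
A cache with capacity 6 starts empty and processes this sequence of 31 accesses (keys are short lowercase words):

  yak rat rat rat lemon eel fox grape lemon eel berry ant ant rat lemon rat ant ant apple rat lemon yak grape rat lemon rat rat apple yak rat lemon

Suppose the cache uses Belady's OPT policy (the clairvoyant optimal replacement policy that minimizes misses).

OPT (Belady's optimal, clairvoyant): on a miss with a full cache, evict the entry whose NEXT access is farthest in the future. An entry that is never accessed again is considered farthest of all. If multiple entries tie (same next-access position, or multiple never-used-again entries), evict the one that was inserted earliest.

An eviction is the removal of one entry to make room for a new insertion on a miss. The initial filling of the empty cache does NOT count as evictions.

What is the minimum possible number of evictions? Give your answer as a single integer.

Answer: 3

Derivation:
OPT (Belady) simulation (capacity=6):
  1. access yak: MISS. Cache: [yak]
  2. access rat: MISS. Cache: [yak rat]
  3. access rat: HIT. Next use of rat: step 4. Cache: [yak rat]
  4. access rat: HIT. Next use of rat: step 14. Cache: [yak rat]
  5. access lemon: MISS. Cache: [yak rat lemon]
  6. access eel: MISS. Cache: [yak rat lemon eel]
  7. access fox: MISS. Cache: [yak rat lemon eel fox]
  8. access grape: MISS. Cache: [yak rat lemon eel fox grape]
  9. access lemon: HIT. Next use of lemon: step 15. Cache: [yak rat lemon eel fox grape]
  10. access eel: HIT. Next use of eel: never. Cache: [yak rat lemon eel fox grape]
  11. access berry: MISS, evict eel (next use: never). Cache: [yak rat lemon fox grape berry]
  12. access ant: MISS, evict fox (next use: never). Cache: [yak rat lemon grape berry ant]
  13. access ant: HIT. Next use of ant: step 17. Cache: [yak rat lemon grape berry ant]
  14. access rat: HIT. Next use of rat: step 16. Cache: [yak rat lemon grape berry ant]
  15. access lemon: HIT. Next use of lemon: step 21. Cache: [yak rat lemon grape berry ant]
  16. access rat: HIT. Next use of rat: step 20. Cache: [yak rat lemon grape berry ant]
  17. access ant: HIT. Next use of ant: step 18. Cache: [yak rat lemon grape berry ant]
  18. access ant: HIT. Next use of ant: never. Cache: [yak rat lemon grape berry ant]
  19. access apple: MISS, evict berry (next use: never). Cache: [yak rat lemon grape ant apple]
  20. access rat: HIT. Next use of rat: step 24. Cache: [yak rat lemon grape ant apple]
  21. access lemon: HIT. Next use of lemon: step 25. Cache: [yak rat lemon grape ant apple]
  22. access yak: HIT. Next use of yak: step 29. Cache: [yak rat lemon grape ant apple]
  23. access grape: HIT. Next use of grape: never. Cache: [yak rat lemon grape ant apple]
  24. access rat: HIT. Next use of rat: step 26. Cache: [yak rat lemon grape ant apple]
  25. access lemon: HIT. Next use of lemon: step 31. Cache: [yak rat lemon grape ant apple]
  26. access rat: HIT. Next use of rat: step 27. Cache: [yak rat lemon grape ant apple]
  27. access rat: HIT. Next use of rat: step 30. Cache: [yak rat lemon grape ant apple]
  28. access apple: HIT. Next use of apple: never. Cache: [yak rat lemon grape ant apple]
  29. access yak: HIT. Next use of yak: never. Cache: [yak rat lemon grape ant apple]
  30. access rat: HIT. Next use of rat: never. Cache: [yak rat lemon grape ant apple]
  31. access lemon: HIT. Next use of lemon: never. Cache: [yak rat lemon grape ant apple]
Total: 22 hits, 9 misses, 3 evictions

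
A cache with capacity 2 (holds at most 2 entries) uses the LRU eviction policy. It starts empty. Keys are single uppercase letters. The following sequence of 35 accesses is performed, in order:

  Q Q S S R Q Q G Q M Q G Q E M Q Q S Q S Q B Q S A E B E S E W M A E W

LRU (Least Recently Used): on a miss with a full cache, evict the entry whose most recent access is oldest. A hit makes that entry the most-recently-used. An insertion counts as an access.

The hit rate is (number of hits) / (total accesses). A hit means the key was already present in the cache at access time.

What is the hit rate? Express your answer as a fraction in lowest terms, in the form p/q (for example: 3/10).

Answer: 13/35

Derivation:
LRU simulation (capacity=2):
  1. access Q: MISS. Cache (LRU->MRU): [Q]
  2. access Q: HIT. Cache (LRU->MRU): [Q]
  3. access S: MISS. Cache (LRU->MRU): [Q S]
  4. access S: HIT. Cache (LRU->MRU): [Q S]
  5. access R: MISS, evict Q. Cache (LRU->MRU): [S R]
  6. access Q: MISS, evict S. Cache (LRU->MRU): [R Q]
  7. access Q: HIT. Cache (LRU->MRU): [R Q]
  8. access G: MISS, evict R. Cache (LRU->MRU): [Q G]
  9. access Q: HIT. Cache (LRU->MRU): [G Q]
  10. access M: MISS, evict G. Cache (LRU->MRU): [Q M]
  11. access Q: HIT. Cache (LRU->MRU): [M Q]
  12. access G: MISS, evict M. Cache (LRU->MRU): [Q G]
  13. access Q: HIT. Cache (LRU->MRU): [G Q]
  14. access E: MISS, evict G. Cache (LRU->MRU): [Q E]
  15. access M: MISS, evict Q. Cache (LRU->MRU): [E M]
  16. access Q: MISS, evict E. Cache (LRU->MRU): [M Q]
  17. access Q: HIT. Cache (LRU->MRU): [M Q]
  18. access S: MISS, evict M. Cache (LRU->MRU): [Q S]
  19. access Q: HIT. Cache (LRU->MRU): [S Q]
  20. access S: HIT. Cache (LRU->MRU): [Q S]
  21. access Q: HIT. Cache (LRU->MRU): [S Q]
  22. access B: MISS, evict S. Cache (LRU->MRU): [Q B]
  23. access Q: HIT. Cache (LRU->MRU): [B Q]
  24. access S: MISS, evict B. Cache (LRU->MRU): [Q S]
  25. access A: MISS, evict Q. Cache (LRU->MRU): [S A]
  26. access E: MISS, evict S. Cache (LRU->MRU): [A E]
  27. access B: MISS, evict A. Cache (LRU->MRU): [E B]
  28. access E: HIT. Cache (LRU->MRU): [B E]
  29. access S: MISS, evict B. Cache (LRU->MRU): [E S]
  30. access E: HIT. Cache (LRU->MRU): [S E]
  31. access W: MISS, evict S. Cache (LRU->MRU): [E W]
  32. access M: MISS, evict E. Cache (LRU->MRU): [W M]
  33. access A: MISS, evict W. Cache (LRU->MRU): [M A]
  34. access E: MISS, evict M. Cache (LRU->MRU): [A E]
  35. access W: MISS, evict A. Cache (LRU->MRU): [E W]
Total: 13 hits, 22 misses, 20 evictions

Hit rate = 13/35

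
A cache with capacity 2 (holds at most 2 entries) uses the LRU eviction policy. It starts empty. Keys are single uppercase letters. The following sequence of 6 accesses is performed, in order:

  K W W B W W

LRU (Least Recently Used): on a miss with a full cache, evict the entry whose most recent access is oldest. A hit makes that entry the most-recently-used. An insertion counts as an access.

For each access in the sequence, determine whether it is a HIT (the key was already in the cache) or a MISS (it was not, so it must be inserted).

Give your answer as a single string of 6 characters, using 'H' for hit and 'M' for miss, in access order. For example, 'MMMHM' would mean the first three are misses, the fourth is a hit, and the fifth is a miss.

LRU simulation (capacity=2):
  1. access K: MISS. Cache (LRU->MRU): [K]
  2. access W: MISS. Cache (LRU->MRU): [K W]
  3. access W: HIT. Cache (LRU->MRU): [K W]
  4. access B: MISS, evict K. Cache (LRU->MRU): [W B]
  5. access W: HIT. Cache (LRU->MRU): [B W]
  6. access W: HIT. Cache (LRU->MRU): [B W]
Total: 3 hits, 3 misses, 1 evictions

Answer: MMHMHH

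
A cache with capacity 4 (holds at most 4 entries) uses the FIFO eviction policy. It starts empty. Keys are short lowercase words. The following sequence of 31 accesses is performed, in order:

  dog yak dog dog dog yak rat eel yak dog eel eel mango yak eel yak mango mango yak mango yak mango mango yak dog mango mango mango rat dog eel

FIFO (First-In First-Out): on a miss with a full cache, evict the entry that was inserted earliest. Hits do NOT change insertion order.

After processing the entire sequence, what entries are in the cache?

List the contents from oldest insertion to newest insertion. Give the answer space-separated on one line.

FIFO simulation (capacity=4):
  1. access dog: MISS. Cache (old->new): [dog]
  2. access yak: MISS. Cache (old->new): [dog yak]
  3. access dog: HIT. Cache (old->new): [dog yak]
  4. access dog: HIT. Cache (old->new): [dog yak]
  5. access dog: HIT. Cache (old->new): [dog yak]
  6. access yak: HIT. Cache (old->new): [dog yak]
  7. access rat: MISS. Cache (old->new): [dog yak rat]
  8. access eel: MISS. Cache (old->new): [dog yak rat eel]
  9. access yak: HIT. Cache (old->new): [dog yak rat eel]
  10. access dog: HIT. Cache (old->new): [dog yak rat eel]
  11. access eel: HIT. Cache (old->new): [dog yak rat eel]
  12. access eel: HIT. Cache (old->new): [dog yak rat eel]
  13. access mango: MISS, evict dog. Cache (old->new): [yak rat eel mango]
  14. access yak: HIT. Cache (old->new): [yak rat eel mango]
  15. access eel: HIT. Cache (old->new): [yak rat eel mango]
  16. access yak: HIT. Cache (old->new): [yak rat eel mango]
  17. access mango: HIT. Cache (old->new): [yak rat eel mango]
  18. access mango: HIT. Cache (old->new): [yak rat eel mango]
  19. access yak: HIT. Cache (old->new): [yak rat eel mango]
  20. access mango: HIT. Cache (old->new): [yak rat eel mango]
  21. access yak: HIT. Cache (old->new): [yak rat eel mango]
  22. access mango: HIT. Cache (old->new): [yak rat eel mango]
  23. access mango: HIT. Cache (old->new): [yak rat eel mango]
  24. access yak: HIT. Cache (old->new): [yak rat eel mango]
  25. access dog: MISS, evict yak. Cache (old->new): [rat eel mango dog]
  26. access mango: HIT. Cache (old->new): [rat eel mango dog]
  27. access mango: HIT. Cache (old->new): [rat eel mango dog]
  28. access mango: HIT. Cache (old->new): [rat eel mango dog]
  29. access rat: HIT. Cache (old->new): [rat eel mango dog]
  30. access dog: HIT. Cache (old->new): [rat eel mango dog]
  31. access eel: HIT. Cache (old->new): [rat eel mango dog]
Total: 25 hits, 6 misses, 2 evictions

Answer: rat eel mango dog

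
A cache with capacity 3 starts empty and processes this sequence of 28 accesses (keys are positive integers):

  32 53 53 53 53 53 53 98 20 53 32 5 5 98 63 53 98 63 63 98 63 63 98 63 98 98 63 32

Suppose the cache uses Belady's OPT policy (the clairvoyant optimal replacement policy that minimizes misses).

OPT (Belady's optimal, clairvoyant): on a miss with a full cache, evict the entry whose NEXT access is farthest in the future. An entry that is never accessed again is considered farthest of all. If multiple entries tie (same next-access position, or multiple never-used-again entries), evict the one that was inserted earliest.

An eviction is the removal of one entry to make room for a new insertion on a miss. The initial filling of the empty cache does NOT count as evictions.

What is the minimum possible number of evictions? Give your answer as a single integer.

Answer: 5

Derivation:
OPT (Belady) simulation (capacity=3):
  1. access 32: MISS. Cache: [32]
  2. access 53: MISS. Cache: [32 53]
  3. access 53: HIT. Next use of 53: step 4. Cache: [32 53]
  4. access 53: HIT. Next use of 53: step 5. Cache: [32 53]
  5. access 53: HIT. Next use of 53: step 6. Cache: [32 53]
  6. access 53: HIT. Next use of 53: step 7. Cache: [32 53]
  7. access 53: HIT. Next use of 53: step 10. Cache: [32 53]
  8. access 98: MISS. Cache: [32 53 98]
  9. access 20: MISS, evict 98 (next use: step 14). Cache: [32 53 20]
  10. access 53: HIT. Next use of 53: step 16. Cache: [32 53 20]
  11. access 32: HIT. Next use of 32: step 28. Cache: [32 53 20]
  12. access 5: MISS, evict 20 (next use: never). Cache: [32 53 5]
  13. access 5: HIT. Next use of 5: never. Cache: [32 53 5]
  14. access 98: MISS, evict 5 (next use: never). Cache: [32 53 98]
  15. access 63: MISS, evict 32 (next use: step 28). Cache: [53 98 63]
  16. access 53: HIT. Next use of 53: never. Cache: [53 98 63]
  17. access 98: HIT. Next use of 98: step 20. Cache: [53 98 63]
  18. access 63: HIT. Next use of 63: step 19. Cache: [53 98 63]
  19. access 63: HIT. Next use of 63: step 21. Cache: [53 98 63]
  20. access 98: HIT. Next use of 98: step 23. Cache: [53 98 63]
  21. access 63: HIT. Next use of 63: step 22. Cache: [53 98 63]
  22. access 63: HIT. Next use of 63: step 24. Cache: [53 98 63]
  23. access 98: HIT. Next use of 98: step 25. Cache: [53 98 63]
  24. access 63: HIT. Next use of 63: step 27. Cache: [53 98 63]
  25. access 98: HIT. Next use of 98: step 26. Cache: [53 98 63]
  26. access 98: HIT. Next use of 98: never. Cache: [53 98 63]
  27. access 63: HIT. Next use of 63: never. Cache: [53 98 63]
  28. access 32: MISS, evict 53 (next use: never). Cache: [98 63 32]
Total: 20 hits, 8 misses, 5 evictions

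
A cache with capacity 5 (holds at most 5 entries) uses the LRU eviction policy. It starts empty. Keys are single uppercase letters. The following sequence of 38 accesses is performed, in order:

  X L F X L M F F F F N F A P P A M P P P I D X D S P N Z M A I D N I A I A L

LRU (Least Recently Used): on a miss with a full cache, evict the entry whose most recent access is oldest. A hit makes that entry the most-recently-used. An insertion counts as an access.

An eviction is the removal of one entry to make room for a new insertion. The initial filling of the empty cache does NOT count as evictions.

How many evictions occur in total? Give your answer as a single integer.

Answer: 14

Derivation:
LRU simulation (capacity=5):
  1. access X: MISS. Cache (LRU->MRU): [X]
  2. access L: MISS. Cache (LRU->MRU): [X L]
  3. access F: MISS. Cache (LRU->MRU): [X L F]
  4. access X: HIT. Cache (LRU->MRU): [L F X]
  5. access L: HIT. Cache (LRU->MRU): [F X L]
  6. access M: MISS. Cache (LRU->MRU): [F X L M]
  7. access F: HIT. Cache (LRU->MRU): [X L M F]
  8. access F: HIT. Cache (LRU->MRU): [X L M F]
  9. access F: HIT. Cache (LRU->MRU): [X L M F]
  10. access F: HIT. Cache (LRU->MRU): [X L M F]
  11. access N: MISS. Cache (LRU->MRU): [X L M F N]
  12. access F: HIT. Cache (LRU->MRU): [X L M N F]
  13. access A: MISS, evict X. Cache (LRU->MRU): [L M N F A]
  14. access P: MISS, evict L. Cache (LRU->MRU): [M N F A P]
  15. access P: HIT. Cache (LRU->MRU): [M N F A P]
  16. access A: HIT. Cache (LRU->MRU): [M N F P A]
  17. access M: HIT. Cache (LRU->MRU): [N F P A M]
  18. access P: HIT. Cache (LRU->MRU): [N F A M P]
  19. access P: HIT. Cache (LRU->MRU): [N F A M P]
  20. access P: HIT. Cache (LRU->MRU): [N F A M P]
  21. access I: MISS, evict N. Cache (LRU->MRU): [F A M P I]
  22. access D: MISS, evict F. Cache (LRU->MRU): [A M P I D]
  23. access X: MISS, evict A. Cache (LRU->MRU): [M P I D X]
  24. access D: HIT. Cache (LRU->MRU): [M P I X D]
  25. access S: MISS, evict M. Cache (LRU->MRU): [P I X D S]
  26. access P: HIT. Cache (LRU->MRU): [I X D S P]
  27. access N: MISS, evict I. Cache (LRU->MRU): [X D S P N]
  28. access Z: MISS, evict X. Cache (LRU->MRU): [D S P N Z]
  29. access M: MISS, evict D. Cache (LRU->MRU): [S P N Z M]
  30. access A: MISS, evict S. Cache (LRU->MRU): [P N Z M A]
  31. access I: MISS, evict P. Cache (LRU->MRU): [N Z M A I]
  32. access D: MISS, evict N. Cache (LRU->MRU): [Z M A I D]
  33. access N: MISS, evict Z. Cache (LRU->MRU): [M A I D N]
  34. access I: HIT. Cache (LRU->MRU): [M A D N I]
  35. access A: HIT. Cache (LRU->MRU): [M D N I A]
  36. access I: HIT. Cache (LRU->MRU): [M D N A I]
  37. access A: HIT. Cache (LRU->MRU): [M D N I A]
  38. access L: MISS, evict M. Cache (LRU->MRU): [D N I A L]
Total: 19 hits, 19 misses, 14 evictions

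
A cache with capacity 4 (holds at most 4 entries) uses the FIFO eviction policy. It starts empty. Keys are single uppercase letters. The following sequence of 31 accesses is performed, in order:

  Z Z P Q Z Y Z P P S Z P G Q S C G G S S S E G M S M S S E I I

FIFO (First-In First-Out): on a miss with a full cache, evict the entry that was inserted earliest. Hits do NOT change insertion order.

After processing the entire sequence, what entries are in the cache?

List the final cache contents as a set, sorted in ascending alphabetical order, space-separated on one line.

Answer: G I M S

Derivation:
FIFO simulation (capacity=4):
  1. access Z: MISS. Cache (old->new): [Z]
  2. access Z: HIT. Cache (old->new): [Z]
  3. access P: MISS. Cache (old->new): [Z P]
  4. access Q: MISS. Cache (old->new): [Z P Q]
  5. access Z: HIT. Cache (old->new): [Z P Q]
  6. access Y: MISS. Cache (old->new): [Z P Q Y]
  7. access Z: HIT. Cache (old->new): [Z P Q Y]
  8. access P: HIT. Cache (old->new): [Z P Q Y]
  9. access P: HIT. Cache (old->new): [Z P Q Y]
  10. access S: MISS, evict Z. Cache (old->new): [P Q Y S]
  11. access Z: MISS, evict P. Cache (old->new): [Q Y S Z]
  12. access P: MISS, evict Q. Cache (old->new): [Y S Z P]
  13. access G: MISS, evict Y. Cache (old->new): [S Z P G]
  14. access Q: MISS, evict S. Cache (old->new): [Z P G Q]
  15. access S: MISS, evict Z. Cache (old->new): [P G Q S]
  16. access C: MISS, evict P. Cache (old->new): [G Q S C]
  17. access G: HIT. Cache (old->new): [G Q S C]
  18. access G: HIT. Cache (old->new): [G Q S C]
  19. access S: HIT. Cache (old->new): [G Q S C]
  20. access S: HIT. Cache (old->new): [G Q S C]
  21. access S: HIT. Cache (old->new): [G Q S C]
  22. access E: MISS, evict G. Cache (old->new): [Q S C E]
  23. access G: MISS, evict Q. Cache (old->new): [S C E G]
  24. access M: MISS, evict S. Cache (old->new): [C E G M]
  25. access S: MISS, evict C. Cache (old->new): [E G M S]
  26. access M: HIT. Cache (old->new): [E G M S]
  27. access S: HIT. Cache (old->new): [E G M S]
  28. access S: HIT. Cache (old->new): [E G M S]
  29. access E: HIT. Cache (old->new): [E G M S]
  30. access I: MISS, evict E. Cache (old->new): [G M S I]
  31. access I: HIT. Cache (old->new): [G M S I]
Total: 15 hits, 16 misses, 12 evictions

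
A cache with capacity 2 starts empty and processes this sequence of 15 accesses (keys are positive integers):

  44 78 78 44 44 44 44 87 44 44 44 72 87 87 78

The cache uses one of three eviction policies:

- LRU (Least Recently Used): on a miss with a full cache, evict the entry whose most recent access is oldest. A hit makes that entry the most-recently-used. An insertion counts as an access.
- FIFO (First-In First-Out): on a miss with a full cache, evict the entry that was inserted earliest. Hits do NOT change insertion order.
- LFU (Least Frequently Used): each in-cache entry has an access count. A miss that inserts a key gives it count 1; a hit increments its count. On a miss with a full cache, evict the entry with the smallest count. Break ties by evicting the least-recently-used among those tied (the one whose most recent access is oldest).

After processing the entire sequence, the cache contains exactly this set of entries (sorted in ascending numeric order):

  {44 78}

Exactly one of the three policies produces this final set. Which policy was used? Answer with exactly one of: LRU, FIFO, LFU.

Simulating under each policy and comparing final sets:
  LRU: final set = {78 87} -> differs
  FIFO: final set = {78 87} -> differs
  LFU: final set = {44 78} -> MATCHES target
Only LFU produces the target set.

Answer: LFU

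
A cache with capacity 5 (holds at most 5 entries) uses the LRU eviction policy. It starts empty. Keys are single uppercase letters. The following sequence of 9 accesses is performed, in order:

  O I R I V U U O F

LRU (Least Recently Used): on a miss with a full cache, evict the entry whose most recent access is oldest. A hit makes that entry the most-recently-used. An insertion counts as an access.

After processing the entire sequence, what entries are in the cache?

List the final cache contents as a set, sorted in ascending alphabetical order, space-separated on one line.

Answer: F I O U V

Derivation:
LRU simulation (capacity=5):
  1. access O: MISS. Cache (LRU->MRU): [O]
  2. access I: MISS. Cache (LRU->MRU): [O I]
  3. access R: MISS. Cache (LRU->MRU): [O I R]
  4. access I: HIT. Cache (LRU->MRU): [O R I]
  5. access V: MISS. Cache (LRU->MRU): [O R I V]
  6. access U: MISS. Cache (LRU->MRU): [O R I V U]
  7. access U: HIT. Cache (LRU->MRU): [O R I V U]
  8. access O: HIT. Cache (LRU->MRU): [R I V U O]
  9. access F: MISS, evict R. Cache (LRU->MRU): [I V U O F]
Total: 3 hits, 6 misses, 1 evictions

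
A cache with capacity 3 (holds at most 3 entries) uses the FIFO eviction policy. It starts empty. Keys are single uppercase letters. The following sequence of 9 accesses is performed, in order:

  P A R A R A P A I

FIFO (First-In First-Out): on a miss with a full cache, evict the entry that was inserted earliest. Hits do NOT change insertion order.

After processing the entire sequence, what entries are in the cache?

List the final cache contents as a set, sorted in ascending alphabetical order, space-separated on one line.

FIFO simulation (capacity=3):
  1. access P: MISS. Cache (old->new): [P]
  2. access A: MISS. Cache (old->new): [P A]
  3. access R: MISS. Cache (old->new): [P A R]
  4. access A: HIT. Cache (old->new): [P A R]
  5. access R: HIT. Cache (old->new): [P A R]
  6. access A: HIT. Cache (old->new): [P A R]
  7. access P: HIT. Cache (old->new): [P A R]
  8. access A: HIT. Cache (old->new): [P A R]
  9. access I: MISS, evict P. Cache (old->new): [A R I]
Total: 5 hits, 4 misses, 1 evictions

Answer: A I R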